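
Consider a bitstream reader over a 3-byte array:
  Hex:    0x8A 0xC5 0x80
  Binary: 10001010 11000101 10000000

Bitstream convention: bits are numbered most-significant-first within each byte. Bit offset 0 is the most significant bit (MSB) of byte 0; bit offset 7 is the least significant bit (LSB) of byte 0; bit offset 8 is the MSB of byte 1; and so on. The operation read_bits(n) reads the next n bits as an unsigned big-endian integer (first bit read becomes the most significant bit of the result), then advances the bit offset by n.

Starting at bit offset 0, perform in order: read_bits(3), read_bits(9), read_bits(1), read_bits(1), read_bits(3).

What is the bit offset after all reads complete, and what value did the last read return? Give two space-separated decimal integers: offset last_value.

Answer: 17 3

Derivation:
Read 1: bits[0:3] width=3 -> value=4 (bin 100); offset now 3 = byte 0 bit 3; 21 bits remain
Read 2: bits[3:12] width=9 -> value=172 (bin 010101100); offset now 12 = byte 1 bit 4; 12 bits remain
Read 3: bits[12:13] width=1 -> value=0 (bin 0); offset now 13 = byte 1 bit 5; 11 bits remain
Read 4: bits[13:14] width=1 -> value=1 (bin 1); offset now 14 = byte 1 bit 6; 10 bits remain
Read 5: bits[14:17] width=3 -> value=3 (bin 011); offset now 17 = byte 2 bit 1; 7 bits remain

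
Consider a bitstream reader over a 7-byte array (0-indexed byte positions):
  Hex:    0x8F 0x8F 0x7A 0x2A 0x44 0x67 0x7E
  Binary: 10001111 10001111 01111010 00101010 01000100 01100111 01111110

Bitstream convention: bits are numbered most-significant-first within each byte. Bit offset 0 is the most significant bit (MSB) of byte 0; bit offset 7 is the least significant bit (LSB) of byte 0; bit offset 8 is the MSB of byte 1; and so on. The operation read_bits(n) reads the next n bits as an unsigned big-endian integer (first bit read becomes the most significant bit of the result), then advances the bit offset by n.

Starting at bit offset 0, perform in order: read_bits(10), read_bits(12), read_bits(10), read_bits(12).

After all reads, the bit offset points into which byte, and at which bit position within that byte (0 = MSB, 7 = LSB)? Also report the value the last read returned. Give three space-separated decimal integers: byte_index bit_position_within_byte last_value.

Answer: 5 4 1094

Derivation:
Read 1: bits[0:10] width=10 -> value=574 (bin 1000111110); offset now 10 = byte 1 bit 2; 46 bits remain
Read 2: bits[10:22] width=12 -> value=990 (bin 001111011110); offset now 22 = byte 2 bit 6; 34 bits remain
Read 3: bits[22:32] width=10 -> value=554 (bin 1000101010); offset now 32 = byte 4 bit 0; 24 bits remain
Read 4: bits[32:44] width=12 -> value=1094 (bin 010001000110); offset now 44 = byte 5 bit 4; 12 bits remain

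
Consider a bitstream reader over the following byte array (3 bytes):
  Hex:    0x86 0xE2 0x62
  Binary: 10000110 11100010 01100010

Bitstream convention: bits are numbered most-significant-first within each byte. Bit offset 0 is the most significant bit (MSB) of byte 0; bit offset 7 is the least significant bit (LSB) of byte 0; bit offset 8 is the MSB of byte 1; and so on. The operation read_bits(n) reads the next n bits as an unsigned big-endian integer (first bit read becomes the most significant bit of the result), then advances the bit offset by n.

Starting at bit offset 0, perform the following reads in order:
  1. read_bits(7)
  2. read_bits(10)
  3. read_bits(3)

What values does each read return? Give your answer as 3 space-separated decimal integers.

Answer: 67 452 6

Derivation:
Read 1: bits[0:7] width=7 -> value=67 (bin 1000011); offset now 7 = byte 0 bit 7; 17 bits remain
Read 2: bits[7:17] width=10 -> value=452 (bin 0111000100); offset now 17 = byte 2 bit 1; 7 bits remain
Read 3: bits[17:20] width=3 -> value=6 (bin 110); offset now 20 = byte 2 bit 4; 4 bits remain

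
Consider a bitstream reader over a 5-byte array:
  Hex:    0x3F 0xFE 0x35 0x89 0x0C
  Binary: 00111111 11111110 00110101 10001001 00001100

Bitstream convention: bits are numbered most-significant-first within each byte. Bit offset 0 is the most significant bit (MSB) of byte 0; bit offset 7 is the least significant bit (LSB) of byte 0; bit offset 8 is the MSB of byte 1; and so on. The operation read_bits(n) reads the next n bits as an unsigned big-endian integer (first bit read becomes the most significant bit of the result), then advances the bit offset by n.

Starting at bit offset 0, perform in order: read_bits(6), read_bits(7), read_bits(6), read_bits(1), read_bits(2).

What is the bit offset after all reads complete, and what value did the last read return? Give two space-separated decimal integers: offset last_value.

Read 1: bits[0:6] width=6 -> value=15 (bin 001111); offset now 6 = byte 0 bit 6; 34 bits remain
Read 2: bits[6:13] width=7 -> value=127 (bin 1111111); offset now 13 = byte 1 bit 5; 27 bits remain
Read 3: bits[13:19] width=6 -> value=49 (bin 110001); offset now 19 = byte 2 bit 3; 21 bits remain
Read 4: bits[19:20] width=1 -> value=1 (bin 1); offset now 20 = byte 2 bit 4; 20 bits remain
Read 5: bits[20:22] width=2 -> value=1 (bin 01); offset now 22 = byte 2 bit 6; 18 bits remain

Answer: 22 1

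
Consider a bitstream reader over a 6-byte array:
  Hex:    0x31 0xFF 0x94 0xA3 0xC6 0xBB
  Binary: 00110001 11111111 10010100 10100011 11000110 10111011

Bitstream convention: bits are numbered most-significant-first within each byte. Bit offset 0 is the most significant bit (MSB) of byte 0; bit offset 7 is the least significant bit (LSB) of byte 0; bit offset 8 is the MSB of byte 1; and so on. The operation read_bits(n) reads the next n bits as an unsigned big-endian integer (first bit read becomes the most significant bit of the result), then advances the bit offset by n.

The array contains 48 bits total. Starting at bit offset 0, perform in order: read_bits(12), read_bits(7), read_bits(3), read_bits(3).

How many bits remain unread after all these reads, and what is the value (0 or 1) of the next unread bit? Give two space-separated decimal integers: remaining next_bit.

Read 1: bits[0:12] width=12 -> value=799 (bin 001100011111); offset now 12 = byte 1 bit 4; 36 bits remain
Read 2: bits[12:19] width=7 -> value=124 (bin 1111100); offset now 19 = byte 2 bit 3; 29 bits remain
Read 3: bits[19:22] width=3 -> value=5 (bin 101); offset now 22 = byte 2 bit 6; 26 bits remain
Read 4: bits[22:25] width=3 -> value=1 (bin 001); offset now 25 = byte 3 bit 1; 23 bits remain

Answer: 23 0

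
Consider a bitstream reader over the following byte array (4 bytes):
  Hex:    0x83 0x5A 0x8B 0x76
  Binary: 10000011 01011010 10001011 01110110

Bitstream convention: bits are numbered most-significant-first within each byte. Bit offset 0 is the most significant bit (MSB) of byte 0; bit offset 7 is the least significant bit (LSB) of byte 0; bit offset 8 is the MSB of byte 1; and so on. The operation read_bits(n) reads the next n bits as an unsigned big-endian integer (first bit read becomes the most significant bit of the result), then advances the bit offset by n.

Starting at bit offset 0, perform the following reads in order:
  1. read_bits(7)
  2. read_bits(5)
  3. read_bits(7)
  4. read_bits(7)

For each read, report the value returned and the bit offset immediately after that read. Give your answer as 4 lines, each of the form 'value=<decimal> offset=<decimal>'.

Answer: value=65 offset=7
value=21 offset=12
value=84 offset=19
value=45 offset=26

Derivation:
Read 1: bits[0:7] width=7 -> value=65 (bin 1000001); offset now 7 = byte 0 bit 7; 25 bits remain
Read 2: bits[7:12] width=5 -> value=21 (bin 10101); offset now 12 = byte 1 bit 4; 20 bits remain
Read 3: bits[12:19] width=7 -> value=84 (bin 1010100); offset now 19 = byte 2 bit 3; 13 bits remain
Read 4: bits[19:26] width=7 -> value=45 (bin 0101101); offset now 26 = byte 3 bit 2; 6 bits remain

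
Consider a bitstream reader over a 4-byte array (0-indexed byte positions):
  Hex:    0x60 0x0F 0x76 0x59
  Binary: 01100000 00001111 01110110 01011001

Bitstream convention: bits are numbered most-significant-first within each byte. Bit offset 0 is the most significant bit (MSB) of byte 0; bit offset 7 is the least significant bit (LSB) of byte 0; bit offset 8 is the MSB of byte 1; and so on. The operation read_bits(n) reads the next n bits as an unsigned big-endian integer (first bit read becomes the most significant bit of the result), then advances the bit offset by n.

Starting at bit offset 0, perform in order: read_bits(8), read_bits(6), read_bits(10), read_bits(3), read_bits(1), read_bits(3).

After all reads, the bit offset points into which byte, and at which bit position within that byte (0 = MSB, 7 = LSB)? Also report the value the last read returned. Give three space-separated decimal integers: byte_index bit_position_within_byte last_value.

Read 1: bits[0:8] width=8 -> value=96 (bin 01100000); offset now 8 = byte 1 bit 0; 24 bits remain
Read 2: bits[8:14] width=6 -> value=3 (bin 000011); offset now 14 = byte 1 bit 6; 18 bits remain
Read 3: bits[14:24] width=10 -> value=886 (bin 1101110110); offset now 24 = byte 3 bit 0; 8 bits remain
Read 4: bits[24:27] width=3 -> value=2 (bin 010); offset now 27 = byte 3 bit 3; 5 bits remain
Read 5: bits[27:28] width=1 -> value=1 (bin 1); offset now 28 = byte 3 bit 4; 4 bits remain
Read 6: bits[28:31] width=3 -> value=4 (bin 100); offset now 31 = byte 3 bit 7; 1 bits remain

Answer: 3 7 4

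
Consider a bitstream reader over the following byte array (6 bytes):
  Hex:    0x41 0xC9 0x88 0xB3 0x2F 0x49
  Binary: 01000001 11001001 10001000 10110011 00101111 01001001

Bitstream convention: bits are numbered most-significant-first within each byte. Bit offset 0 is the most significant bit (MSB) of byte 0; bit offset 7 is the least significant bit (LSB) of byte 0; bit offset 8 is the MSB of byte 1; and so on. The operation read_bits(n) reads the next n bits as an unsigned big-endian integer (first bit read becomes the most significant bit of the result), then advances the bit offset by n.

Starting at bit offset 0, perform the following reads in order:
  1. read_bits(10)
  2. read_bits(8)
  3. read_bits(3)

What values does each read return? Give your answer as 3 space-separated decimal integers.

Answer: 263 38 1

Derivation:
Read 1: bits[0:10] width=10 -> value=263 (bin 0100000111); offset now 10 = byte 1 bit 2; 38 bits remain
Read 2: bits[10:18] width=8 -> value=38 (bin 00100110); offset now 18 = byte 2 bit 2; 30 bits remain
Read 3: bits[18:21] width=3 -> value=1 (bin 001); offset now 21 = byte 2 bit 5; 27 bits remain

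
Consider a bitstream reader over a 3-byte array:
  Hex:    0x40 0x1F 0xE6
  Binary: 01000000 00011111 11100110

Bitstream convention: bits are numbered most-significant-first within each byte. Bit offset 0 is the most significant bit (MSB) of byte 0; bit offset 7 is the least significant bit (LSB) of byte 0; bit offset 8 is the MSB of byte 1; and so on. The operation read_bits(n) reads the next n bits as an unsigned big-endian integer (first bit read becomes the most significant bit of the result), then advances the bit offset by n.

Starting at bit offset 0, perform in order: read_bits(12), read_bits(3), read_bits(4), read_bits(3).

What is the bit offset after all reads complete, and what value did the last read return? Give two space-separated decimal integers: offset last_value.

Read 1: bits[0:12] width=12 -> value=1025 (bin 010000000001); offset now 12 = byte 1 bit 4; 12 bits remain
Read 2: bits[12:15] width=3 -> value=7 (bin 111); offset now 15 = byte 1 bit 7; 9 bits remain
Read 3: bits[15:19] width=4 -> value=15 (bin 1111); offset now 19 = byte 2 bit 3; 5 bits remain
Read 4: bits[19:22] width=3 -> value=1 (bin 001); offset now 22 = byte 2 bit 6; 2 bits remain

Answer: 22 1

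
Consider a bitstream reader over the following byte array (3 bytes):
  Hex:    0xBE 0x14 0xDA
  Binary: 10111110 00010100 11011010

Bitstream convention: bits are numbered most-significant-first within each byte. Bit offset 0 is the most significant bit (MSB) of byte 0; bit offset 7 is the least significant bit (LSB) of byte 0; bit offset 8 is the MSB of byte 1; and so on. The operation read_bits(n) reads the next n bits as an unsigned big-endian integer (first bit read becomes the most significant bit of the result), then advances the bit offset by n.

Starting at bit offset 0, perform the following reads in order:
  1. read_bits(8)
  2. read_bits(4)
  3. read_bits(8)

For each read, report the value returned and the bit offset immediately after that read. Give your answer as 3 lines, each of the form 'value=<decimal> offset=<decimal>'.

Read 1: bits[0:8] width=8 -> value=190 (bin 10111110); offset now 8 = byte 1 bit 0; 16 bits remain
Read 2: bits[8:12] width=4 -> value=1 (bin 0001); offset now 12 = byte 1 bit 4; 12 bits remain
Read 3: bits[12:20] width=8 -> value=77 (bin 01001101); offset now 20 = byte 2 bit 4; 4 bits remain

Answer: value=190 offset=8
value=1 offset=12
value=77 offset=20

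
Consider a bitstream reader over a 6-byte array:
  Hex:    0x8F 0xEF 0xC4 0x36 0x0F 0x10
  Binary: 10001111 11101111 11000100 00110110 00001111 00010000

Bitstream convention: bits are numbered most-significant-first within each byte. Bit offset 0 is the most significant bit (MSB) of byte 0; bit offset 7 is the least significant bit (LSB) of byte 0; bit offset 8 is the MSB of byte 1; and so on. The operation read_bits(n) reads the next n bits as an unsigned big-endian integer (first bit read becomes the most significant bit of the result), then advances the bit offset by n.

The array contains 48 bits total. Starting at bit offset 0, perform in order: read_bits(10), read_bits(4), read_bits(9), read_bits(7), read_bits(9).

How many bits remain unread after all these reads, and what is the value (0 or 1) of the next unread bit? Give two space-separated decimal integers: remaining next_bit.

Answer: 9 1

Derivation:
Read 1: bits[0:10] width=10 -> value=575 (bin 1000111111); offset now 10 = byte 1 bit 2; 38 bits remain
Read 2: bits[10:14] width=4 -> value=11 (bin 1011); offset now 14 = byte 1 bit 6; 34 bits remain
Read 3: bits[14:23] width=9 -> value=482 (bin 111100010); offset now 23 = byte 2 bit 7; 25 bits remain
Read 4: bits[23:30] width=7 -> value=13 (bin 0001101); offset now 30 = byte 3 bit 6; 18 bits remain
Read 5: bits[30:39] width=9 -> value=263 (bin 100000111); offset now 39 = byte 4 bit 7; 9 bits remain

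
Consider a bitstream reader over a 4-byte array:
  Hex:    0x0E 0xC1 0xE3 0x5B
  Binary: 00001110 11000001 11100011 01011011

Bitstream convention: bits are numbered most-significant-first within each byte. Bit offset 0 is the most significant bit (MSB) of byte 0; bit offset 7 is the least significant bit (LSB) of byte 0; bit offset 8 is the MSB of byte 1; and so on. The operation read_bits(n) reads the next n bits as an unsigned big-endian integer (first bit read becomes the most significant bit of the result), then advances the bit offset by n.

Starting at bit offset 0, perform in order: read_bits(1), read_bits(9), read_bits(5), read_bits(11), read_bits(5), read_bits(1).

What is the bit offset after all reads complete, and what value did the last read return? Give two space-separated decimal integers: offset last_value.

Answer: 32 1

Derivation:
Read 1: bits[0:1] width=1 -> value=0 (bin 0); offset now 1 = byte 0 bit 1; 31 bits remain
Read 2: bits[1:10] width=9 -> value=59 (bin 000111011); offset now 10 = byte 1 bit 2; 22 bits remain
Read 3: bits[10:15] width=5 -> value=0 (bin 00000); offset now 15 = byte 1 bit 7; 17 bits remain
Read 4: bits[15:26] width=11 -> value=1933 (bin 11110001101); offset now 26 = byte 3 bit 2; 6 bits remain
Read 5: bits[26:31] width=5 -> value=13 (bin 01101); offset now 31 = byte 3 bit 7; 1 bits remain
Read 6: bits[31:32] width=1 -> value=1 (bin 1); offset now 32 = byte 4 bit 0; 0 bits remain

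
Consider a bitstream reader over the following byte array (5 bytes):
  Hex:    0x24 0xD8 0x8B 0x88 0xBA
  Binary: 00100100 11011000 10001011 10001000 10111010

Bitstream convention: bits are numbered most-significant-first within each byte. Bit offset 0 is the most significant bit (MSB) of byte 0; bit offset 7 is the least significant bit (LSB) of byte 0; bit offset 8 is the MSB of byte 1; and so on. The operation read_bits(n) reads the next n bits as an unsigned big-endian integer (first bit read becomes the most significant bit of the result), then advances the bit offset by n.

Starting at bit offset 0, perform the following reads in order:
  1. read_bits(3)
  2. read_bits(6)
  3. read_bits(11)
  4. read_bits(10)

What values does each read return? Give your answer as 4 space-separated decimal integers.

Answer: 1 9 1416 738

Derivation:
Read 1: bits[0:3] width=3 -> value=1 (bin 001); offset now 3 = byte 0 bit 3; 37 bits remain
Read 2: bits[3:9] width=6 -> value=9 (bin 001001); offset now 9 = byte 1 bit 1; 31 bits remain
Read 3: bits[9:20] width=11 -> value=1416 (bin 10110001000); offset now 20 = byte 2 bit 4; 20 bits remain
Read 4: bits[20:30] width=10 -> value=738 (bin 1011100010); offset now 30 = byte 3 bit 6; 10 bits remain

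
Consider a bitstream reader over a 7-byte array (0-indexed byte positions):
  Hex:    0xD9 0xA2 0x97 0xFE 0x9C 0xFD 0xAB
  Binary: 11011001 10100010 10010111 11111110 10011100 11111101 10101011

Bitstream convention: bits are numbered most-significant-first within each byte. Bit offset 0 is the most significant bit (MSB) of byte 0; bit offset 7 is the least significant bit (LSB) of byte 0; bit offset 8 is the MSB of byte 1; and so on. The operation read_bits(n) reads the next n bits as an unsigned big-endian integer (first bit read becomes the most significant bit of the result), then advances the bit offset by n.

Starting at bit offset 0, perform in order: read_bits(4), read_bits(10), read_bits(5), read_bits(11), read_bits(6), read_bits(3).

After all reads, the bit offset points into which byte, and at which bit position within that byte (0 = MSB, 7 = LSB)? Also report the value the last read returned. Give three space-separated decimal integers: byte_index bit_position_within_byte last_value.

Read 1: bits[0:4] width=4 -> value=13 (bin 1101); offset now 4 = byte 0 bit 4; 52 bits remain
Read 2: bits[4:14] width=10 -> value=616 (bin 1001101000); offset now 14 = byte 1 bit 6; 42 bits remain
Read 3: bits[14:19] width=5 -> value=20 (bin 10100); offset now 19 = byte 2 bit 3; 37 bits remain
Read 4: bits[19:30] width=11 -> value=1535 (bin 10111111111); offset now 30 = byte 3 bit 6; 26 bits remain
Read 5: bits[30:36] width=6 -> value=41 (bin 101001); offset now 36 = byte 4 bit 4; 20 bits remain
Read 6: bits[36:39] width=3 -> value=6 (bin 110); offset now 39 = byte 4 bit 7; 17 bits remain

Answer: 4 7 6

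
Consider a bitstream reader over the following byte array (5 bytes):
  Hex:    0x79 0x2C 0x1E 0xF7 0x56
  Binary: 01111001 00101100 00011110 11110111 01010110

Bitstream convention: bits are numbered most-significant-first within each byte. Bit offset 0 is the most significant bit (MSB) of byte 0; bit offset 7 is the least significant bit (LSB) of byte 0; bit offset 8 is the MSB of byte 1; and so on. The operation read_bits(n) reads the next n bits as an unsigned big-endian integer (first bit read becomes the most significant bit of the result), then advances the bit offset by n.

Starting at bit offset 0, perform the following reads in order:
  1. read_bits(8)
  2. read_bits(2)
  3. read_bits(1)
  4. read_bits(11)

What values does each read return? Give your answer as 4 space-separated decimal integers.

Read 1: bits[0:8] width=8 -> value=121 (bin 01111001); offset now 8 = byte 1 bit 0; 32 bits remain
Read 2: bits[8:10] width=2 -> value=0 (bin 00); offset now 10 = byte 1 bit 2; 30 bits remain
Read 3: bits[10:11] width=1 -> value=1 (bin 1); offset now 11 = byte 1 bit 3; 29 bits remain
Read 4: bits[11:22] width=11 -> value=775 (bin 01100000111); offset now 22 = byte 2 bit 6; 18 bits remain

Answer: 121 0 1 775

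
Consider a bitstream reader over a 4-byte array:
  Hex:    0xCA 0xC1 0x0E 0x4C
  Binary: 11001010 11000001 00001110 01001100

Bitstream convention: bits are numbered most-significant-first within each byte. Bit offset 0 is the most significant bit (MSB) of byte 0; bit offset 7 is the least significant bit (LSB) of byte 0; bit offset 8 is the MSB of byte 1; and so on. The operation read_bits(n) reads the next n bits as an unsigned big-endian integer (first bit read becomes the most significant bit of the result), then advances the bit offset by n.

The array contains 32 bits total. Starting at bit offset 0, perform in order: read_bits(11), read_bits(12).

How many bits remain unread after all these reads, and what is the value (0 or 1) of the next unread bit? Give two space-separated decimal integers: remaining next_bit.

Answer: 9 0

Derivation:
Read 1: bits[0:11] width=11 -> value=1622 (bin 11001010110); offset now 11 = byte 1 bit 3; 21 bits remain
Read 2: bits[11:23] width=12 -> value=135 (bin 000010000111); offset now 23 = byte 2 bit 7; 9 bits remain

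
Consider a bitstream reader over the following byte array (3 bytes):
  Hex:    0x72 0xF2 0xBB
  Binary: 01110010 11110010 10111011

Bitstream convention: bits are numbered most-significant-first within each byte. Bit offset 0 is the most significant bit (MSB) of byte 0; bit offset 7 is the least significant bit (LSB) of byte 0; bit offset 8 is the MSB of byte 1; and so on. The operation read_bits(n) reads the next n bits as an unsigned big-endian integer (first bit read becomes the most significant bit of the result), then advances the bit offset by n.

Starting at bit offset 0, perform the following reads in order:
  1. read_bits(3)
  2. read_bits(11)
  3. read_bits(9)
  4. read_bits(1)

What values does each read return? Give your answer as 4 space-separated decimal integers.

Answer: 3 1212 349 1

Derivation:
Read 1: bits[0:3] width=3 -> value=3 (bin 011); offset now 3 = byte 0 bit 3; 21 bits remain
Read 2: bits[3:14] width=11 -> value=1212 (bin 10010111100); offset now 14 = byte 1 bit 6; 10 bits remain
Read 3: bits[14:23] width=9 -> value=349 (bin 101011101); offset now 23 = byte 2 bit 7; 1 bits remain
Read 4: bits[23:24] width=1 -> value=1 (bin 1); offset now 24 = byte 3 bit 0; 0 bits remain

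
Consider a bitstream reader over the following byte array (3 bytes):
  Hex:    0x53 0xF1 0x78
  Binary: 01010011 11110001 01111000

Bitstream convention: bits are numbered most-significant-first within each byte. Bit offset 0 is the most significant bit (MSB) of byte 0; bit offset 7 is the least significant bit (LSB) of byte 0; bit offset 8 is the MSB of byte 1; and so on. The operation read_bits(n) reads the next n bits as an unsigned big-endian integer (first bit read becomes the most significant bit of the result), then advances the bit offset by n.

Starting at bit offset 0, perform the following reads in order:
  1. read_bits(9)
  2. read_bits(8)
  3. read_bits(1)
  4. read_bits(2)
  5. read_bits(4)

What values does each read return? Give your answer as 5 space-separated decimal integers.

Read 1: bits[0:9] width=9 -> value=167 (bin 010100111); offset now 9 = byte 1 bit 1; 15 bits remain
Read 2: bits[9:17] width=8 -> value=226 (bin 11100010); offset now 17 = byte 2 bit 1; 7 bits remain
Read 3: bits[17:18] width=1 -> value=1 (bin 1); offset now 18 = byte 2 bit 2; 6 bits remain
Read 4: bits[18:20] width=2 -> value=3 (bin 11); offset now 20 = byte 2 bit 4; 4 bits remain
Read 5: bits[20:24] width=4 -> value=8 (bin 1000); offset now 24 = byte 3 bit 0; 0 bits remain

Answer: 167 226 1 3 8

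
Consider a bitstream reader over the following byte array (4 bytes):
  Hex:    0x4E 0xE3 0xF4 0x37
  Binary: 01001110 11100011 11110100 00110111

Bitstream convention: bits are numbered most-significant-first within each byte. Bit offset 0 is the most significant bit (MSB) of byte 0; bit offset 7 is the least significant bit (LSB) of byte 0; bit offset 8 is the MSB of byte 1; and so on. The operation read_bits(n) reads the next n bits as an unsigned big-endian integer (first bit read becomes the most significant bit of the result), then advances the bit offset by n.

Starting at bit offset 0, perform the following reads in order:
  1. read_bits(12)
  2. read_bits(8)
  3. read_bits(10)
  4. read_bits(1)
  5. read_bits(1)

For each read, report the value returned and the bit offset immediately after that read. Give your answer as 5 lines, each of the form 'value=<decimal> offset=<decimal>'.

Read 1: bits[0:12] width=12 -> value=1262 (bin 010011101110); offset now 12 = byte 1 bit 4; 20 bits remain
Read 2: bits[12:20] width=8 -> value=63 (bin 00111111); offset now 20 = byte 2 bit 4; 12 bits remain
Read 3: bits[20:30] width=10 -> value=269 (bin 0100001101); offset now 30 = byte 3 bit 6; 2 bits remain
Read 4: bits[30:31] width=1 -> value=1 (bin 1); offset now 31 = byte 3 bit 7; 1 bits remain
Read 5: bits[31:32] width=1 -> value=1 (bin 1); offset now 32 = byte 4 bit 0; 0 bits remain

Answer: value=1262 offset=12
value=63 offset=20
value=269 offset=30
value=1 offset=31
value=1 offset=32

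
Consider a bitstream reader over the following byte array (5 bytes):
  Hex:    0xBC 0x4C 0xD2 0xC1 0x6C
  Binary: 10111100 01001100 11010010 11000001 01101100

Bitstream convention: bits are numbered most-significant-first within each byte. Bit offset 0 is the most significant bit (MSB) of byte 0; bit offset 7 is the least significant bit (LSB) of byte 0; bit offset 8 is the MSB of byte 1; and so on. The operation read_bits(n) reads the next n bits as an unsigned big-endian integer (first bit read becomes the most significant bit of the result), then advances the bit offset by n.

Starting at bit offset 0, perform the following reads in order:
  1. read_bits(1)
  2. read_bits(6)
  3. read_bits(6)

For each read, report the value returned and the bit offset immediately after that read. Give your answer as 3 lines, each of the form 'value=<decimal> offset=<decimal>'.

Answer: value=1 offset=1
value=30 offset=7
value=9 offset=13

Derivation:
Read 1: bits[0:1] width=1 -> value=1 (bin 1); offset now 1 = byte 0 bit 1; 39 bits remain
Read 2: bits[1:7] width=6 -> value=30 (bin 011110); offset now 7 = byte 0 bit 7; 33 bits remain
Read 3: bits[7:13] width=6 -> value=9 (bin 001001); offset now 13 = byte 1 bit 5; 27 bits remain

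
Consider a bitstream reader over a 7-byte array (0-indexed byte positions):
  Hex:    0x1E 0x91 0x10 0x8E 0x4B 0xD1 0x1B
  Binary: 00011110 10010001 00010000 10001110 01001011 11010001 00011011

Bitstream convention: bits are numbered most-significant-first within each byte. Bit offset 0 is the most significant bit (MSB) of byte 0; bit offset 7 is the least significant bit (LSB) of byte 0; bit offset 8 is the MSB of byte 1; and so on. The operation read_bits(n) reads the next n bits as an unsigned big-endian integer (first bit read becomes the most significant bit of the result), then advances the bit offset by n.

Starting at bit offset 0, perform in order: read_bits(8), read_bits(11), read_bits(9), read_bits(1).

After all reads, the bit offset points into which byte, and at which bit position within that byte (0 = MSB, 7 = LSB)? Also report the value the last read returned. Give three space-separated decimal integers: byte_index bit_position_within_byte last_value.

Read 1: bits[0:8] width=8 -> value=30 (bin 00011110); offset now 8 = byte 1 bit 0; 48 bits remain
Read 2: bits[8:19] width=11 -> value=1160 (bin 10010001000); offset now 19 = byte 2 bit 3; 37 bits remain
Read 3: bits[19:28] width=9 -> value=264 (bin 100001000); offset now 28 = byte 3 bit 4; 28 bits remain
Read 4: bits[28:29] width=1 -> value=1 (bin 1); offset now 29 = byte 3 bit 5; 27 bits remain

Answer: 3 5 1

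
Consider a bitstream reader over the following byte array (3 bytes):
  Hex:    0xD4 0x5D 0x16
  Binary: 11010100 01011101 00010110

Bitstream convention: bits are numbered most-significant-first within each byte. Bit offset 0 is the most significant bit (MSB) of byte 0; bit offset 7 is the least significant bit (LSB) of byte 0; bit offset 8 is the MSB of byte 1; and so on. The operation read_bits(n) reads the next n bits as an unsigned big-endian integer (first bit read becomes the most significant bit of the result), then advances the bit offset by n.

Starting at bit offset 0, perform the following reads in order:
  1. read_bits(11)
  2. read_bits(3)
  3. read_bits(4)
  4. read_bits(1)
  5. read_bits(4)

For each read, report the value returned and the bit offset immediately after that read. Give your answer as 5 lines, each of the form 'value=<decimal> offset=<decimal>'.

Answer: value=1698 offset=11
value=7 offset=14
value=4 offset=18
value=0 offset=19
value=11 offset=23

Derivation:
Read 1: bits[0:11] width=11 -> value=1698 (bin 11010100010); offset now 11 = byte 1 bit 3; 13 bits remain
Read 2: bits[11:14] width=3 -> value=7 (bin 111); offset now 14 = byte 1 bit 6; 10 bits remain
Read 3: bits[14:18] width=4 -> value=4 (bin 0100); offset now 18 = byte 2 bit 2; 6 bits remain
Read 4: bits[18:19] width=1 -> value=0 (bin 0); offset now 19 = byte 2 bit 3; 5 bits remain
Read 5: bits[19:23] width=4 -> value=11 (bin 1011); offset now 23 = byte 2 bit 7; 1 bits remain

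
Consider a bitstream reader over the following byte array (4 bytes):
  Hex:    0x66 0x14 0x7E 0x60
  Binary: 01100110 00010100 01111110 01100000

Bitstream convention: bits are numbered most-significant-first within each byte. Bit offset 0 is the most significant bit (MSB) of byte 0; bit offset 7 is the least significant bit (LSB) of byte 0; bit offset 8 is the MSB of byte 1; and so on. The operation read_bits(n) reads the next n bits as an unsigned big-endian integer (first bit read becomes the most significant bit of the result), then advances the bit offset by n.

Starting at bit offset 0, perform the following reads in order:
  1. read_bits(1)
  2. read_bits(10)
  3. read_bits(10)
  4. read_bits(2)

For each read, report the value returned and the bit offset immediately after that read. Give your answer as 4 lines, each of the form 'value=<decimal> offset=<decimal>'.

Read 1: bits[0:1] width=1 -> value=0 (bin 0); offset now 1 = byte 0 bit 1; 31 bits remain
Read 2: bits[1:11] width=10 -> value=816 (bin 1100110000); offset now 11 = byte 1 bit 3; 21 bits remain
Read 3: bits[11:21] width=10 -> value=655 (bin 1010001111); offset now 21 = byte 2 bit 5; 11 bits remain
Read 4: bits[21:23] width=2 -> value=3 (bin 11); offset now 23 = byte 2 bit 7; 9 bits remain

Answer: value=0 offset=1
value=816 offset=11
value=655 offset=21
value=3 offset=23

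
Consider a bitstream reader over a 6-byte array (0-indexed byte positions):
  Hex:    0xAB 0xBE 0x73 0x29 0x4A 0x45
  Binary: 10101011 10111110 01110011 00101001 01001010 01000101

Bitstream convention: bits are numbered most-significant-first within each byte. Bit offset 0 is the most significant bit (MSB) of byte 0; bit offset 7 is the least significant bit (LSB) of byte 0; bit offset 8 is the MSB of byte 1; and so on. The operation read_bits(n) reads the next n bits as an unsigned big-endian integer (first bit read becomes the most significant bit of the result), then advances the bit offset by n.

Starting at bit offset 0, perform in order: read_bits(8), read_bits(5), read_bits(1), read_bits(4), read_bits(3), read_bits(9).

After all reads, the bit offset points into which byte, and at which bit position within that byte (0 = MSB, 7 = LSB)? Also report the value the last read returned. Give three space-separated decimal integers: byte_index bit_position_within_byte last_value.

Answer: 3 6 202

Derivation:
Read 1: bits[0:8] width=8 -> value=171 (bin 10101011); offset now 8 = byte 1 bit 0; 40 bits remain
Read 2: bits[8:13] width=5 -> value=23 (bin 10111); offset now 13 = byte 1 bit 5; 35 bits remain
Read 3: bits[13:14] width=1 -> value=1 (bin 1); offset now 14 = byte 1 bit 6; 34 bits remain
Read 4: bits[14:18] width=4 -> value=9 (bin 1001); offset now 18 = byte 2 bit 2; 30 bits remain
Read 5: bits[18:21] width=3 -> value=6 (bin 110); offset now 21 = byte 2 bit 5; 27 bits remain
Read 6: bits[21:30] width=9 -> value=202 (bin 011001010); offset now 30 = byte 3 bit 6; 18 bits remain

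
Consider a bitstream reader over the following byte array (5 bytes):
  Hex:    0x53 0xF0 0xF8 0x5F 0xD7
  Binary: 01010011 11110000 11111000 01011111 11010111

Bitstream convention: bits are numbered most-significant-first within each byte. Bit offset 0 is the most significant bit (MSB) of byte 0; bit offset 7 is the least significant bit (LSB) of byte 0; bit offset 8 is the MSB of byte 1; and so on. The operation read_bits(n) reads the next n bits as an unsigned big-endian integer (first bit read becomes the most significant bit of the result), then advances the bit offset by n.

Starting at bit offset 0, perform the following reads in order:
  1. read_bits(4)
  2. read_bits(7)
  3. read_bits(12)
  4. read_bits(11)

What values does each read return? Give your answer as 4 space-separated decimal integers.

Answer: 5 31 2172 383

Derivation:
Read 1: bits[0:4] width=4 -> value=5 (bin 0101); offset now 4 = byte 0 bit 4; 36 bits remain
Read 2: bits[4:11] width=7 -> value=31 (bin 0011111); offset now 11 = byte 1 bit 3; 29 bits remain
Read 3: bits[11:23] width=12 -> value=2172 (bin 100001111100); offset now 23 = byte 2 bit 7; 17 bits remain
Read 4: bits[23:34] width=11 -> value=383 (bin 00101111111); offset now 34 = byte 4 bit 2; 6 bits remain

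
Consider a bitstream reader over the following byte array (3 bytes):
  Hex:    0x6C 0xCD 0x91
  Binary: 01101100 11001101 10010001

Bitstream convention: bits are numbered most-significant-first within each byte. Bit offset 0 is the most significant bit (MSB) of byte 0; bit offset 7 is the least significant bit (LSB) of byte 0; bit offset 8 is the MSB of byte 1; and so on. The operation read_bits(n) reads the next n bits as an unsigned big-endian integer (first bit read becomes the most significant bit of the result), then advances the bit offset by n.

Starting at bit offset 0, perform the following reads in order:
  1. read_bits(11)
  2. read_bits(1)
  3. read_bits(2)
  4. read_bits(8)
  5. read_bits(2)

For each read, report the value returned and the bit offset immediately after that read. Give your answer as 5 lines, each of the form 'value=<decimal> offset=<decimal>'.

Answer: value=870 offset=11
value=0 offset=12
value=3 offset=14
value=100 offset=22
value=1 offset=24

Derivation:
Read 1: bits[0:11] width=11 -> value=870 (bin 01101100110); offset now 11 = byte 1 bit 3; 13 bits remain
Read 2: bits[11:12] width=1 -> value=0 (bin 0); offset now 12 = byte 1 bit 4; 12 bits remain
Read 3: bits[12:14] width=2 -> value=3 (bin 11); offset now 14 = byte 1 bit 6; 10 bits remain
Read 4: bits[14:22] width=8 -> value=100 (bin 01100100); offset now 22 = byte 2 bit 6; 2 bits remain
Read 5: bits[22:24] width=2 -> value=1 (bin 01); offset now 24 = byte 3 bit 0; 0 bits remain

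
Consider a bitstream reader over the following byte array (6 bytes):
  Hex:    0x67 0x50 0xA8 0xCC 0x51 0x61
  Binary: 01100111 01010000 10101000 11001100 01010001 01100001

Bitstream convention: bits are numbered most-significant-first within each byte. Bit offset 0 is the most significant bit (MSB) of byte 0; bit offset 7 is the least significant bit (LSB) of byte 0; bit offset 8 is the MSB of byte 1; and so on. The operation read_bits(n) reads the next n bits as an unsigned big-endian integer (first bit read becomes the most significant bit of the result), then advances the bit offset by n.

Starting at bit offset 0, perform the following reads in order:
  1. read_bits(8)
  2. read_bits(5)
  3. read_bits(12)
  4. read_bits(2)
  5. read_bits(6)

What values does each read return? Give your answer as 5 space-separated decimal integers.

Answer: 103 10 337 2 24

Derivation:
Read 1: bits[0:8] width=8 -> value=103 (bin 01100111); offset now 8 = byte 1 bit 0; 40 bits remain
Read 2: bits[8:13] width=5 -> value=10 (bin 01010); offset now 13 = byte 1 bit 5; 35 bits remain
Read 3: bits[13:25] width=12 -> value=337 (bin 000101010001); offset now 25 = byte 3 bit 1; 23 bits remain
Read 4: bits[25:27] width=2 -> value=2 (bin 10); offset now 27 = byte 3 bit 3; 21 bits remain
Read 5: bits[27:33] width=6 -> value=24 (bin 011000); offset now 33 = byte 4 bit 1; 15 bits remain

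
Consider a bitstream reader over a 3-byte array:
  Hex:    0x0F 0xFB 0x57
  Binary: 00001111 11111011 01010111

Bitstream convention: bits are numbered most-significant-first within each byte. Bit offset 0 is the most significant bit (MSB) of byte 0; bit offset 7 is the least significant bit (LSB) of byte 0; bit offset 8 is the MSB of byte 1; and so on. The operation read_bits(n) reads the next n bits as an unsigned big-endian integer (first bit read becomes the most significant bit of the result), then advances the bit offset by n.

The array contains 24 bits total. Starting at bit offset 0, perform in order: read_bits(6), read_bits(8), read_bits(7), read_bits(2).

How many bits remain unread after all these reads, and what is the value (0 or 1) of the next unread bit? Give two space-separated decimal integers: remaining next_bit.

Read 1: bits[0:6] width=6 -> value=3 (bin 000011); offset now 6 = byte 0 bit 6; 18 bits remain
Read 2: bits[6:14] width=8 -> value=254 (bin 11111110); offset now 14 = byte 1 bit 6; 10 bits remain
Read 3: bits[14:21] width=7 -> value=106 (bin 1101010); offset now 21 = byte 2 bit 5; 3 bits remain
Read 4: bits[21:23] width=2 -> value=3 (bin 11); offset now 23 = byte 2 bit 7; 1 bits remain

Answer: 1 1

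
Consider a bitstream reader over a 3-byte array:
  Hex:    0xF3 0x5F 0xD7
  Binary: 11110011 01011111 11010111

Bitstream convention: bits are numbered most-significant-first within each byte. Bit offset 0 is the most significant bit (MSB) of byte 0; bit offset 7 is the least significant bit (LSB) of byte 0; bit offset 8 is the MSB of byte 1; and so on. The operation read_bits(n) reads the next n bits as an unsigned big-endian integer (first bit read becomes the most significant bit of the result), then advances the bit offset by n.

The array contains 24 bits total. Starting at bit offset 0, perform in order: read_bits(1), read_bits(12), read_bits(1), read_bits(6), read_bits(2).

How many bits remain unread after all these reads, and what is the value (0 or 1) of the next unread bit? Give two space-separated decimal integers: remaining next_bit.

Read 1: bits[0:1] width=1 -> value=1 (bin 1); offset now 1 = byte 0 bit 1; 23 bits remain
Read 2: bits[1:13] width=12 -> value=3691 (bin 111001101011); offset now 13 = byte 1 bit 5; 11 bits remain
Read 3: bits[13:14] width=1 -> value=1 (bin 1); offset now 14 = byte 1 bit 6; 10 bits remain
Read 4: bits[14:20] width=6 -> value=61 (bin 111101); offset now 20 = byte 2 bit 4; 4 bits remain
Read 5: bits[20:22] width=2 -> value=1 (bin 01); offset now 22 = byte 2 bit 6; 2 bits remain

Answer: 2 1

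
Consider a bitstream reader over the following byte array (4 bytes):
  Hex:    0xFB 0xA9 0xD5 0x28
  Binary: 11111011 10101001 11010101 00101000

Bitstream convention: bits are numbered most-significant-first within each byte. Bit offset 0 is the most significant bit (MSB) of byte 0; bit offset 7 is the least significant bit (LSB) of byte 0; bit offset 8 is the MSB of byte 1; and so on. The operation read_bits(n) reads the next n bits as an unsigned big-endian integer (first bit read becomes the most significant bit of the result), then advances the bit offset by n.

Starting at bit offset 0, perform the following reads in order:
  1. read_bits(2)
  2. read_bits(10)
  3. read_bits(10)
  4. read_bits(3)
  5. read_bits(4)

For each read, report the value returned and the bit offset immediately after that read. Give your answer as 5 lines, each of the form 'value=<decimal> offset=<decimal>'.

Read 1: bits[0:2] width=2 -> value=3 (bin 11); offset now 2 = byte 0 bit 2; 30 bits remain
Read 2: bits[2:12] width=10 -> value=954 (bin 1110111010); offset now 12 = byte 1 bit 4; 20 bits remain
Read 3: bits[12:22] width=10 -> value=629 (bin 1001110101); offset now 22 = byte 2 bit 6; 10 bits remain
Read 4: bits[22:25] width=3 -> value=2 (bin 010); offset now 25 = byte 3 bit 1; 7 bits remain
Read 5: bits[25:29] width=4 -> value=5 (bin 0101); offset now 29 = byte 3 bit 5; 3 bits remain

Answer: value=3 offset=2
value=954 offset=12
value=629 offset=22
value=2 offset=25
value=5 offset=29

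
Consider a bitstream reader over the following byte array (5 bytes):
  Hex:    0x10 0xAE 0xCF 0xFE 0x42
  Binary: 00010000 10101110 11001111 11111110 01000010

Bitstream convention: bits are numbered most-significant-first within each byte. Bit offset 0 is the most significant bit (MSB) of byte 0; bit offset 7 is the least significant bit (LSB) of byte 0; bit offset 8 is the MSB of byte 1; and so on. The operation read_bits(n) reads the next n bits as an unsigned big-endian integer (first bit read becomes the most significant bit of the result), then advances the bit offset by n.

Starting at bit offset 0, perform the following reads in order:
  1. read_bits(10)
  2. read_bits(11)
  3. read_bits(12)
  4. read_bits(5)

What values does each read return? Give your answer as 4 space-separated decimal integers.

Answer: 66 1497 4092 16

Derivation:
Read 1: bits[0:10] width=10 -> value=66 (bin 0001000010); offset now 10 = byte 1 bit 2; 30 bits remain
Read 2: bits[10:21] width=11 -> value=1497 (bin 10111011001); offset now 21 = byte 2 bit 5; 19 bits remain
Read 3: bits[21:33] width=12 -> value=4092 (bin 111111111100); offset now 33 = byte 4 bit 1; 7 bits remain
Read 4: bits[33:38] width=5 -> value=16 (bin 10000); offset now 38 = byte 4 bit 6; 2 bits remain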